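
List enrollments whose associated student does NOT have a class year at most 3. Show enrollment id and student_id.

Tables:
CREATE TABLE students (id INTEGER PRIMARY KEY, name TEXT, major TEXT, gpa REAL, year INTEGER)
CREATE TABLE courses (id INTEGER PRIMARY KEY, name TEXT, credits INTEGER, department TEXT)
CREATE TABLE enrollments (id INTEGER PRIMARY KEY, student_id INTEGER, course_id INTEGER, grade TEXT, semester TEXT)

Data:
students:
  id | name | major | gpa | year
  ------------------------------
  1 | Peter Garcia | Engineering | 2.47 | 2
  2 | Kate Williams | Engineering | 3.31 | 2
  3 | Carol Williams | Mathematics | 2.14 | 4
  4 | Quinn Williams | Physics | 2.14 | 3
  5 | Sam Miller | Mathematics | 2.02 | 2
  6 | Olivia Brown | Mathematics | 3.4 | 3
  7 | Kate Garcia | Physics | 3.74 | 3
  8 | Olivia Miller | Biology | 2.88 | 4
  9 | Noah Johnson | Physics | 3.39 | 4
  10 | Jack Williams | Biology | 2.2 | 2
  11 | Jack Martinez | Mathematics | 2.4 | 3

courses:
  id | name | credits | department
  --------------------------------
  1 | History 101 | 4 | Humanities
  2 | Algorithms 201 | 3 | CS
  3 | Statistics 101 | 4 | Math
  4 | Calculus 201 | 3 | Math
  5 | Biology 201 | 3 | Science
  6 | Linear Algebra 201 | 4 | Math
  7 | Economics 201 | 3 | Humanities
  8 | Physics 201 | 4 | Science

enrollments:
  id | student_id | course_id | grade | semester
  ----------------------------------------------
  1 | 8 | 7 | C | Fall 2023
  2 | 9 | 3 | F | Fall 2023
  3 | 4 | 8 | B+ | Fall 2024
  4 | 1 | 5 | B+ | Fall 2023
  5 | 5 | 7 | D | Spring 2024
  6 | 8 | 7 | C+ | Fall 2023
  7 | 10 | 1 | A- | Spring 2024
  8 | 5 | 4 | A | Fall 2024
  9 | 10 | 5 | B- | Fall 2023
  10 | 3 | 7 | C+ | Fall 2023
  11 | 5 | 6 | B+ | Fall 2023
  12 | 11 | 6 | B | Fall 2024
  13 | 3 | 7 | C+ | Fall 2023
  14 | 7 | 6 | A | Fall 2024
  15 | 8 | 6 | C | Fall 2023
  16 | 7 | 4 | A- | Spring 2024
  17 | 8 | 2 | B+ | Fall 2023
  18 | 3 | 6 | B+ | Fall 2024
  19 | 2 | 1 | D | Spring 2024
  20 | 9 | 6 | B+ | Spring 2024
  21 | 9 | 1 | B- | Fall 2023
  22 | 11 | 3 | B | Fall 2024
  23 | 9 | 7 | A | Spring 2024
SELECT id, student_id FROM enrollments WHERE student_id NOT IN (SELECT id FROM students WHERE year <= 3)

Execution result:
id | student_id
1 | 8
2 | 9
6 | 8
10 | 3
13 | 3
15 | 8
17 | 8
18 | 3
20 | 9
21 | 9
23 | 9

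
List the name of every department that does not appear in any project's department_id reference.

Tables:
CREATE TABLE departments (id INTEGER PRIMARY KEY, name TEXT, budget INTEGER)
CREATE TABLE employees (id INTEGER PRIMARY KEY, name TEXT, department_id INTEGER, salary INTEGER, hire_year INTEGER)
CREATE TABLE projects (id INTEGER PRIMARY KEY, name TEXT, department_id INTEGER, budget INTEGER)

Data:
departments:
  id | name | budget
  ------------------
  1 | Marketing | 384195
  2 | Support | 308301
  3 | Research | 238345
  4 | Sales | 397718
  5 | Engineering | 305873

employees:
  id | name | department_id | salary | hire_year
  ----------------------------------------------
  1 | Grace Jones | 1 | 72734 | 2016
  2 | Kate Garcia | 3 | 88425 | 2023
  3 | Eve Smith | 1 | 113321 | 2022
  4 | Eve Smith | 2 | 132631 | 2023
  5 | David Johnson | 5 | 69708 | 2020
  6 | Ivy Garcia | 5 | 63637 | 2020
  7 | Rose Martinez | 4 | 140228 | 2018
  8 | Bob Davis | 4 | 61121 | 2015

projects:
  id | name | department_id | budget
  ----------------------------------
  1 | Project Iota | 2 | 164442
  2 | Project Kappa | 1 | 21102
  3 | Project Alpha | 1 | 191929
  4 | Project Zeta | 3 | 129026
SELECT p.name FROM departments p LEFT JOIN projects c ON c.department_id = p.id WHERE c.id IS NULL

Execution result:
name
Sales
Engineering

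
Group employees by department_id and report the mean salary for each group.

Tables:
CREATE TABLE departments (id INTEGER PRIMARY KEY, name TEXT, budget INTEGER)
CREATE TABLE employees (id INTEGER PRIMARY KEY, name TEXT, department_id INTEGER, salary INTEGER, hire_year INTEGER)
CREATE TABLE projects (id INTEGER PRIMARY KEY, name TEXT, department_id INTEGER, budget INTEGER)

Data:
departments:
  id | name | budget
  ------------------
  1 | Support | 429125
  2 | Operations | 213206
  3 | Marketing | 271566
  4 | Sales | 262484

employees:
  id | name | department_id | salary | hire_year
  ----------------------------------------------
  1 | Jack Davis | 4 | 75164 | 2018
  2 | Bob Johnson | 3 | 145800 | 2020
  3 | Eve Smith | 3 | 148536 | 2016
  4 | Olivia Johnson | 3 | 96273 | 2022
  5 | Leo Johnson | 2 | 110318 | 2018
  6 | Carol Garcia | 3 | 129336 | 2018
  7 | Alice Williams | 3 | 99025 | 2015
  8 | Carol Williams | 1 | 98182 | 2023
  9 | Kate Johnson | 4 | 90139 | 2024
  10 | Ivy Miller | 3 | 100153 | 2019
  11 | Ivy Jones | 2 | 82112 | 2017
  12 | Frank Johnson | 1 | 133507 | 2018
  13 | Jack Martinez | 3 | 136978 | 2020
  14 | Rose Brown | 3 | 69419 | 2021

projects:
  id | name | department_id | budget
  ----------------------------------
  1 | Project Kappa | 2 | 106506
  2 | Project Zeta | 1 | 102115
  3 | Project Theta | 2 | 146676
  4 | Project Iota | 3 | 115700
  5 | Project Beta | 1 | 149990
SELECT department_id, AVG(salary) AS avg_salary FROM employees GROUP BY department_id

Execution result:
department_id | avg_salary
1 | 115844.50
2 | 96215.00
3 | 115690.00
4 | 82651.50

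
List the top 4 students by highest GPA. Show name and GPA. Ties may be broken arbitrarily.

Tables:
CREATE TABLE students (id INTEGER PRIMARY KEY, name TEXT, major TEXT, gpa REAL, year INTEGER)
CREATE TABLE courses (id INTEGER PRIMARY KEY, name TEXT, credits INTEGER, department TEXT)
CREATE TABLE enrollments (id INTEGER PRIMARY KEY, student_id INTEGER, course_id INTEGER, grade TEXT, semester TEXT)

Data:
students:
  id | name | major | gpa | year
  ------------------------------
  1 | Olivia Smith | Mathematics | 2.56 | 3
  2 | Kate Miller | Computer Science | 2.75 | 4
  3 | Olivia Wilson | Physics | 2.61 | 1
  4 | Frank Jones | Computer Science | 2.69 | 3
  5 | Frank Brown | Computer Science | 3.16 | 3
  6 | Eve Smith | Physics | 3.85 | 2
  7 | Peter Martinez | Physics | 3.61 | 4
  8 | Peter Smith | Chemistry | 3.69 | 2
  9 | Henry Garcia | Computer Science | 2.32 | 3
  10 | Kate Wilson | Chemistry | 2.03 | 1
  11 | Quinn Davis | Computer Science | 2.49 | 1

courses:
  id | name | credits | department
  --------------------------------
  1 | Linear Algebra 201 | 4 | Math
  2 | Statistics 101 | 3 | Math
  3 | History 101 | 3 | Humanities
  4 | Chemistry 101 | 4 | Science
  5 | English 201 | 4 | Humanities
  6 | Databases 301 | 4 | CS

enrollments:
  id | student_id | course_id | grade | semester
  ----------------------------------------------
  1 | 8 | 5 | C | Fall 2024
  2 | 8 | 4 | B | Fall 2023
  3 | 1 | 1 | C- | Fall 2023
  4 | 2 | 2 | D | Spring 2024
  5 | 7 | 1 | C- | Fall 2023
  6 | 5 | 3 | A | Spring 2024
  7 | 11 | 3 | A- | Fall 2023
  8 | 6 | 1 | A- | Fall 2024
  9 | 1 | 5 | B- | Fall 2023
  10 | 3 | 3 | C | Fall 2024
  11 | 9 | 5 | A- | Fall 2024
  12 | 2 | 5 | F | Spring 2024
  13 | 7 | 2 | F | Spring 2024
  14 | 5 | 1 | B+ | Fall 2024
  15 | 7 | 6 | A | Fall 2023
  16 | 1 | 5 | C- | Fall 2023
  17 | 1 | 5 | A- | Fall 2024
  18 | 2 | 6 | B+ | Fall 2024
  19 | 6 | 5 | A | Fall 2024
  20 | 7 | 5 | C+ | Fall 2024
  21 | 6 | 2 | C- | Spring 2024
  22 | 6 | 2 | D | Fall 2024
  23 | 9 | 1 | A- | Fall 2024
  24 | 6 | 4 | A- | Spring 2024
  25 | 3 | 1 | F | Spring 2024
SELECT name, gpa FROM students ORDER BY gpa DESC LIMIT 4

Execution result:
name | gpa
Eve Smith | 3.85
Peter Smith | 3.69
Peter Martinez | 3.61
Frank Brown | 3.16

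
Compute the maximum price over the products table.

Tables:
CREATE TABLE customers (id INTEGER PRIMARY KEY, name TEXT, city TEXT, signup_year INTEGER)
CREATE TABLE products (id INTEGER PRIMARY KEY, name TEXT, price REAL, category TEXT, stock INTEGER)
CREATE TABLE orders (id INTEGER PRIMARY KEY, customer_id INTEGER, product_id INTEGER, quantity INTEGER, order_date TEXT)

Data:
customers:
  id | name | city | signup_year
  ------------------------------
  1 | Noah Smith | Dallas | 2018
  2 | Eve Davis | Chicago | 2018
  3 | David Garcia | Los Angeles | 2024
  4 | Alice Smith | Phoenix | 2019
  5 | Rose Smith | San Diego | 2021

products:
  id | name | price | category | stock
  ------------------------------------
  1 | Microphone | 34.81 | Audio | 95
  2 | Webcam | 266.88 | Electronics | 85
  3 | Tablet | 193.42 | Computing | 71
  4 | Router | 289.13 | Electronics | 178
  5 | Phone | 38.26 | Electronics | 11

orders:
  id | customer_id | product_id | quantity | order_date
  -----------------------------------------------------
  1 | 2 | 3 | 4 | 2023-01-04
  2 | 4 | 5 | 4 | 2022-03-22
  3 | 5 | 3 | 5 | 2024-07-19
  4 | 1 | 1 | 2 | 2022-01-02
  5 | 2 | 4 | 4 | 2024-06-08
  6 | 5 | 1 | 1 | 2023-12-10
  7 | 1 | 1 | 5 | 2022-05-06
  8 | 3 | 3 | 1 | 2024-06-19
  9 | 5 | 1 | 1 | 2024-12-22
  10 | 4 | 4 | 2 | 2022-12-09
SELECT MAX(price) FROM products

Execution result:
289.13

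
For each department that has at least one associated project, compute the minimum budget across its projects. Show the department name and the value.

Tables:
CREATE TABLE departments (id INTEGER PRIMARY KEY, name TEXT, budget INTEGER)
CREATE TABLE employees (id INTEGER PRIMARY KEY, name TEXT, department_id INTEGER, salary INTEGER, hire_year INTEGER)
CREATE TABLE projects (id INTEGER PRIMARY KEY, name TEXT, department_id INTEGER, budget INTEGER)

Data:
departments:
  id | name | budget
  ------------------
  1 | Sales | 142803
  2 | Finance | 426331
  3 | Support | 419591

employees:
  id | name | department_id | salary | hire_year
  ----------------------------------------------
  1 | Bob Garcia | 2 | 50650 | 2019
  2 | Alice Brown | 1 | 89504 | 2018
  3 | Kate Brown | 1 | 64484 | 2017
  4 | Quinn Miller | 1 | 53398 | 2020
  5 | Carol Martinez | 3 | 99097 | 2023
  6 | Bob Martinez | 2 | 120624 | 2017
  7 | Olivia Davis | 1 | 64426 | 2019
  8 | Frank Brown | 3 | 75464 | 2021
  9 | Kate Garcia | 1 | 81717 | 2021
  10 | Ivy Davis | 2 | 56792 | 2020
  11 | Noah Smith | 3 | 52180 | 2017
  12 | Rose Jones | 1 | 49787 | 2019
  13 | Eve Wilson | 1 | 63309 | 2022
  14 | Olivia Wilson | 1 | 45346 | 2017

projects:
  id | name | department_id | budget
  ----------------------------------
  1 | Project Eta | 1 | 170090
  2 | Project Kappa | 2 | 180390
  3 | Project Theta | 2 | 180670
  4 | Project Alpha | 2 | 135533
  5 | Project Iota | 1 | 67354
SELECT p.name, MIN(c.budget) AS min_budget FROM projects c JOIN departments p ON c.department_id = p.id GROUP BY p.id, p.name

Execution result:
name | min_budget
Sales | 67354
Finance | 135533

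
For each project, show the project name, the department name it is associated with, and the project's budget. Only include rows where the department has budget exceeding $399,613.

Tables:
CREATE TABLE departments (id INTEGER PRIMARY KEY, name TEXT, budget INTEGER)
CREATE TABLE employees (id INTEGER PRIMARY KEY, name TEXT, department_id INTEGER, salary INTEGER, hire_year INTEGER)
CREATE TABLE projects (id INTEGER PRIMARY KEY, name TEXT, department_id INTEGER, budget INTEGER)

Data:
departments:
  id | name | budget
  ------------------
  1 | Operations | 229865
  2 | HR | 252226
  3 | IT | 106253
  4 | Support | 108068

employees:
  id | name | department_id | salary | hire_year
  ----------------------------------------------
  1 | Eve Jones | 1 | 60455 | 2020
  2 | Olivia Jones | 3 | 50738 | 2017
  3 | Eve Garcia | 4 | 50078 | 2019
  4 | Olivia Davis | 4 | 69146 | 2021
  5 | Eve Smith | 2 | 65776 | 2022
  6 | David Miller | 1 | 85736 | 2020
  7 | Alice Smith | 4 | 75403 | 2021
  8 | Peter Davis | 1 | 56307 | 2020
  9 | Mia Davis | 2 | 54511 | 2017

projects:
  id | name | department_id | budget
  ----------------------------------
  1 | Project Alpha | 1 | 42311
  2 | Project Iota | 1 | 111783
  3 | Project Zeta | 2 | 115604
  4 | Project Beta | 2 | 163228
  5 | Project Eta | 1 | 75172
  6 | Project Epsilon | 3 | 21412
SELECT c.name, p.name AS department, c.budget FROM projects c JOIN departments p ON c.department_id = p.id WHERE p.budget > 399613

Execution result:
(no rows)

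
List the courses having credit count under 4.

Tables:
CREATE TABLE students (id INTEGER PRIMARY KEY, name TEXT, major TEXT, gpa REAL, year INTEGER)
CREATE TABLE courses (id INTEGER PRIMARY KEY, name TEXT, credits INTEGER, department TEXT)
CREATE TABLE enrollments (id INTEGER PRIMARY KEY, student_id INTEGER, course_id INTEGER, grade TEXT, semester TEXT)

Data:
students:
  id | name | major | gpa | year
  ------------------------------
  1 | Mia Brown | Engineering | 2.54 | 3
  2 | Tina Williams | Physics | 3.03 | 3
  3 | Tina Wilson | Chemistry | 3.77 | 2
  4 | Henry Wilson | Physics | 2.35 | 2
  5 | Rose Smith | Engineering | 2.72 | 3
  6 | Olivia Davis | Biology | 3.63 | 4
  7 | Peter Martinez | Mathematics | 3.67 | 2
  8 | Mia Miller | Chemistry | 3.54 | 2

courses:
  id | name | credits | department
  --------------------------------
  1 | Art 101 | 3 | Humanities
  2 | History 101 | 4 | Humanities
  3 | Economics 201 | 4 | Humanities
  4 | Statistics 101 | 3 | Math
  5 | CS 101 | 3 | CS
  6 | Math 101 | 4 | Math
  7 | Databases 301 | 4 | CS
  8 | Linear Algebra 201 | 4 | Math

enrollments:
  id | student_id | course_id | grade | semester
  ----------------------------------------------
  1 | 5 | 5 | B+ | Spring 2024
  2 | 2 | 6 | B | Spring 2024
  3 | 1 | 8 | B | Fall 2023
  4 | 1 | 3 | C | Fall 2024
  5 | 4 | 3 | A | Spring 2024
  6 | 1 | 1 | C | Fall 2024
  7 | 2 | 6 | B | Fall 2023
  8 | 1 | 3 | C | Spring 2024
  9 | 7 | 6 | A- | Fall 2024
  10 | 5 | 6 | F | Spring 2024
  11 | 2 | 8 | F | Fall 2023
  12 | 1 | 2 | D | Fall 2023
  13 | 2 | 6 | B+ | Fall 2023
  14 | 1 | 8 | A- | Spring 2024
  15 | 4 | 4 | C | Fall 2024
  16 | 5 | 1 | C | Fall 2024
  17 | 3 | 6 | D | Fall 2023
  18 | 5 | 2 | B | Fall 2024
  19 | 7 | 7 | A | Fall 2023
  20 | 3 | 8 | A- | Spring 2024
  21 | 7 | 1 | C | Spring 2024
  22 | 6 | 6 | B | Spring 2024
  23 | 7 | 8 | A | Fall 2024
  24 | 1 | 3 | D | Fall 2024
SELECT name, credits FROM courses WHERE credits < 4

Execution result:
name | credits
Art 101 | 3
Statistics 101 | 3
CS 101 | 3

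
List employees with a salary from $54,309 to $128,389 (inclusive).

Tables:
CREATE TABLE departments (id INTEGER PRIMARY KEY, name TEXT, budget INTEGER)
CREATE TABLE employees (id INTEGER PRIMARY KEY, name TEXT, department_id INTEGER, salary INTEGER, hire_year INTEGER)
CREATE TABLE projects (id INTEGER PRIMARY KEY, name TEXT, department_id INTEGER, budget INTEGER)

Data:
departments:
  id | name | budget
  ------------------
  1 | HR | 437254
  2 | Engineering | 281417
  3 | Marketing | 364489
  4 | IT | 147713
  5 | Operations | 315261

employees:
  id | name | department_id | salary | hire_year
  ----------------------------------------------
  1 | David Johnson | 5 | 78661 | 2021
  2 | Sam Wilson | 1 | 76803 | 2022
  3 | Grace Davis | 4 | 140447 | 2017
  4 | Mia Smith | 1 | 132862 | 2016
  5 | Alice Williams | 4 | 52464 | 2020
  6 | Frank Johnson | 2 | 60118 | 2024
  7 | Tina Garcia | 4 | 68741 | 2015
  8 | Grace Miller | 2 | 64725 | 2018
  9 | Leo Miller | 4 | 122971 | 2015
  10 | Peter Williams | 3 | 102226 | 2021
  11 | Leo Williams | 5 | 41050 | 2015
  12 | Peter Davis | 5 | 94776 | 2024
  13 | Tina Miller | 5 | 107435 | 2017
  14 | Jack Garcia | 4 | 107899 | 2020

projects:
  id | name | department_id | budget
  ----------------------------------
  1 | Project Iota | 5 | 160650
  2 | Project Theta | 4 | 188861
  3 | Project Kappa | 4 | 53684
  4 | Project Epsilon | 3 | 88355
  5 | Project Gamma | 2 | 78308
SELECT name, salary FROM employees WHERE salary BETWEEN 54309 AND 128389

Execution result:
name | salary
David Johnson | 78661
Sam Wilson | 76803
Frank Johnson | 60118
Tina Garcia | 68741
Grace Miller | 64725
Leo Miller | 122971
Peter Williams | 102226
Peter Davis | 94776
Tina Miller | 107435
Jack Garcia | 107899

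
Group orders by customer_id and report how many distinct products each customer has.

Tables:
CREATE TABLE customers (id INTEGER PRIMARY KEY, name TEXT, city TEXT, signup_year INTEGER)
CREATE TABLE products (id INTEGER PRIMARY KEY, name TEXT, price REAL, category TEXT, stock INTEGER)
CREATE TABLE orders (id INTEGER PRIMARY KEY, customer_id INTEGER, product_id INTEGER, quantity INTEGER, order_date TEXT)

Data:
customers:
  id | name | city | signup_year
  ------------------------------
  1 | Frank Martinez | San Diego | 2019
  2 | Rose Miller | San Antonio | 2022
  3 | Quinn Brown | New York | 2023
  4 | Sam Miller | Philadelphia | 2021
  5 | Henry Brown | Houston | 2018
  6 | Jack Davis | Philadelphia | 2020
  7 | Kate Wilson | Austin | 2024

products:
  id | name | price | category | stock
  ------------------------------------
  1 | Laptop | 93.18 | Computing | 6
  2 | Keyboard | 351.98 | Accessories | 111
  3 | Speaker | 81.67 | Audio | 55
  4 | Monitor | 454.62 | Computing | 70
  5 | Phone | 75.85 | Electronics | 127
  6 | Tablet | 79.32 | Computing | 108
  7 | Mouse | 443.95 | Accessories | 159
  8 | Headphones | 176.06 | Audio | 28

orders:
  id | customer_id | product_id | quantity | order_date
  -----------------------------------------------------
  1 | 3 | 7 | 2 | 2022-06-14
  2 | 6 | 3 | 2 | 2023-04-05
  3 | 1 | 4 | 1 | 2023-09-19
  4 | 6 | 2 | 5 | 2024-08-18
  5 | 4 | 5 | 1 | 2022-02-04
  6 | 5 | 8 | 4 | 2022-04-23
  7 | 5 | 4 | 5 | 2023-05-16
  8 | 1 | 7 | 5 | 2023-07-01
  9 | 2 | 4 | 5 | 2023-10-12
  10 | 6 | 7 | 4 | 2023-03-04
SELECT customer_id, COUNT(DISTINCT product_id) AS distinct_product_count FROM orders GROUP BY customer_id

Execution result:
customer_id | distinct_product_count
1 | 2
2 | 1
3 | 1
4 | 1
5 | 2
6 | 3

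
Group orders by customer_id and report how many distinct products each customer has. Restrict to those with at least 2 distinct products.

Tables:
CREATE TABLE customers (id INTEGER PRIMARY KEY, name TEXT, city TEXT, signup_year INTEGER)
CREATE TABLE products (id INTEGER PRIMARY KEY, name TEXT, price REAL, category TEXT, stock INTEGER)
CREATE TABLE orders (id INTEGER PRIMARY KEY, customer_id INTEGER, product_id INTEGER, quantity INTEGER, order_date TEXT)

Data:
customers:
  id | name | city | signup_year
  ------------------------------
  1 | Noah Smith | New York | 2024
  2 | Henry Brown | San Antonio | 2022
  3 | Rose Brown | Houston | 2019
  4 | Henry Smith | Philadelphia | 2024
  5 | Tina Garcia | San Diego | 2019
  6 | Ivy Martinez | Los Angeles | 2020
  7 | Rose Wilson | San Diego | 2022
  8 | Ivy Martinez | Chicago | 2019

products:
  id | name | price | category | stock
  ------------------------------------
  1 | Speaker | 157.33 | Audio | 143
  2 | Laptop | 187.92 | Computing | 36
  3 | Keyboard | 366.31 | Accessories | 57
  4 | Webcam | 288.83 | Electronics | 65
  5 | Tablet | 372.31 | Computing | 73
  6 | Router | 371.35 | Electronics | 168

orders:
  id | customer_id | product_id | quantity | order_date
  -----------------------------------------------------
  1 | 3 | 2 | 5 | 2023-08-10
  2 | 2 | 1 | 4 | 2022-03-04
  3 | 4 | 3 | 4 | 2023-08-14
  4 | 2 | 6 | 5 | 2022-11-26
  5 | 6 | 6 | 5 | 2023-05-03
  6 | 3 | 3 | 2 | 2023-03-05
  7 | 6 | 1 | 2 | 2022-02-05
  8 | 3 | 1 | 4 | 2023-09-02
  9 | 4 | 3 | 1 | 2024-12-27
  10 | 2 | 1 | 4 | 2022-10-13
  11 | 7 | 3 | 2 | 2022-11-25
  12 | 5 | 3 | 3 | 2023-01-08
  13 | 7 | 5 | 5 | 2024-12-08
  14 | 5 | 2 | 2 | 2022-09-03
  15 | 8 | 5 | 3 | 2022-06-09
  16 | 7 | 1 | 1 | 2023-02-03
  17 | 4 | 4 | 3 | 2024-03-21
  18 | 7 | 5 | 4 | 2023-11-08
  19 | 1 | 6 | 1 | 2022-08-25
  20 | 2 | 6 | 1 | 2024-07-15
SELECT customer_id, COUNT(DISTINCT product_id) AS distinct_product_count FROM orders GROUP BY customer_id HAVING COUNT(DISTINCT product_id) >= 2

Execution result:
customer_id | distinct_product_count
2 | 2
3 | 3
4 | 2
5 | 2
6 | 2
7 | 3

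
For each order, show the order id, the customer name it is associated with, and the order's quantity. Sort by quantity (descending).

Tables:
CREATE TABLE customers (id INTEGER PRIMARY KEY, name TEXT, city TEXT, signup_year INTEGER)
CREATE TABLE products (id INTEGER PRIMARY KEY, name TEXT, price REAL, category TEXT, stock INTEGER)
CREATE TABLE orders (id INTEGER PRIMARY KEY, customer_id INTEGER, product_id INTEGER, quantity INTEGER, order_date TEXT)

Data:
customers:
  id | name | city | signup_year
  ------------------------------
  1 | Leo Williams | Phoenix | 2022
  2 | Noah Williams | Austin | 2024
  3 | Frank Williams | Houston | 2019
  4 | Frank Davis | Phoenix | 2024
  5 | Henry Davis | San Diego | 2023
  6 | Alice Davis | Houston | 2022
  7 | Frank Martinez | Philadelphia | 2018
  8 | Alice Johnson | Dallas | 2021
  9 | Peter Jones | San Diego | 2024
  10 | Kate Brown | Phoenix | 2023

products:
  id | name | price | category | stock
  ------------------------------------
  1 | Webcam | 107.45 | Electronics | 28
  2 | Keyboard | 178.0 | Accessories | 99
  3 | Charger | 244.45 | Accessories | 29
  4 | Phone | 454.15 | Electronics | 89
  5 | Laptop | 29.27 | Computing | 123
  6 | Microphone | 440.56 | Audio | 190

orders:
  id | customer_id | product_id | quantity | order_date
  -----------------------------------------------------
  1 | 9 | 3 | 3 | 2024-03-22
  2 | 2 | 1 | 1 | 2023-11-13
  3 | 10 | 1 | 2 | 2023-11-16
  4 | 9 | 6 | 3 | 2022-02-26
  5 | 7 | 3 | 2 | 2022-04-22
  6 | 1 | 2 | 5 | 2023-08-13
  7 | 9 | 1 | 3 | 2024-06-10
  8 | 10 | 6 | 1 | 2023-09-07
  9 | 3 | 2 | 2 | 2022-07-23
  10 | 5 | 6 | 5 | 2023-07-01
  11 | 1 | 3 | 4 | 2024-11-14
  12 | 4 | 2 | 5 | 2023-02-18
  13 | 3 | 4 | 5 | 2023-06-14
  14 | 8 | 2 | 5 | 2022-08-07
SELECT c.id, p.name AS customer, c.quantity FROM orders c JOIN customers p ON c.customer_id = p.id ORDER BY c.quantity DESC

Execution result:
id | customer | quantity
6 | Leo Williams | 5
10 | Henry Davis | 5
12 | Frank Davis | 5
13 | Frank Williams | 5
14 | Alice Johnson | 5
11 | Leo Williams | 4
1 | Peter Jones | 3
4 | Peter Jones | 3
7 | Peter Jones | 3
3 | Kate Brown | 2
5 | Frank Martinez | 2
9 | Frank Williams | 2
2 | Noah Williams | 1
8 | Kate Brown | 1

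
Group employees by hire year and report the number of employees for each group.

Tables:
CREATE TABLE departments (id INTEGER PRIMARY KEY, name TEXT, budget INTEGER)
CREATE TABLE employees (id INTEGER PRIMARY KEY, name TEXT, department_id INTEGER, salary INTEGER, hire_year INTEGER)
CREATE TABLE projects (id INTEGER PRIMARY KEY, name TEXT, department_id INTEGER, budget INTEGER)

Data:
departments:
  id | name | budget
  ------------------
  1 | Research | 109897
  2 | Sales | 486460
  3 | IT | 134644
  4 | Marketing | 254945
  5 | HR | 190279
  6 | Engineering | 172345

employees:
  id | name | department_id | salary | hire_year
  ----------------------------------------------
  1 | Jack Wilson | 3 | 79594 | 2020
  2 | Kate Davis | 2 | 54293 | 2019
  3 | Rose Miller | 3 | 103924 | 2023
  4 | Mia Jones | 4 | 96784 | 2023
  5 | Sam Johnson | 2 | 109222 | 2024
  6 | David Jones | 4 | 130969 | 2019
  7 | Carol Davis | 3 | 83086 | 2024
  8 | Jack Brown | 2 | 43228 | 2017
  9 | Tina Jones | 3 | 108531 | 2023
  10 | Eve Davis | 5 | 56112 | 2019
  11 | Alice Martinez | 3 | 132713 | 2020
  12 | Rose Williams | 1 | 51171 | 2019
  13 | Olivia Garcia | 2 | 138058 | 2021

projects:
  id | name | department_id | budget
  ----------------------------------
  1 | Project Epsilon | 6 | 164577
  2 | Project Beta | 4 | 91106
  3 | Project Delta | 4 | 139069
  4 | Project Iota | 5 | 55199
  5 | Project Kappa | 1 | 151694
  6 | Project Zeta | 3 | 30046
SELECT hire_year, COUNT(*) AS n FROM employees GROUP BY hire_year

Execution result:
hire_year | n
2017 | 1
2019 | 4
2020 | 2
2021 | 1
2023 | 3
2024 | 2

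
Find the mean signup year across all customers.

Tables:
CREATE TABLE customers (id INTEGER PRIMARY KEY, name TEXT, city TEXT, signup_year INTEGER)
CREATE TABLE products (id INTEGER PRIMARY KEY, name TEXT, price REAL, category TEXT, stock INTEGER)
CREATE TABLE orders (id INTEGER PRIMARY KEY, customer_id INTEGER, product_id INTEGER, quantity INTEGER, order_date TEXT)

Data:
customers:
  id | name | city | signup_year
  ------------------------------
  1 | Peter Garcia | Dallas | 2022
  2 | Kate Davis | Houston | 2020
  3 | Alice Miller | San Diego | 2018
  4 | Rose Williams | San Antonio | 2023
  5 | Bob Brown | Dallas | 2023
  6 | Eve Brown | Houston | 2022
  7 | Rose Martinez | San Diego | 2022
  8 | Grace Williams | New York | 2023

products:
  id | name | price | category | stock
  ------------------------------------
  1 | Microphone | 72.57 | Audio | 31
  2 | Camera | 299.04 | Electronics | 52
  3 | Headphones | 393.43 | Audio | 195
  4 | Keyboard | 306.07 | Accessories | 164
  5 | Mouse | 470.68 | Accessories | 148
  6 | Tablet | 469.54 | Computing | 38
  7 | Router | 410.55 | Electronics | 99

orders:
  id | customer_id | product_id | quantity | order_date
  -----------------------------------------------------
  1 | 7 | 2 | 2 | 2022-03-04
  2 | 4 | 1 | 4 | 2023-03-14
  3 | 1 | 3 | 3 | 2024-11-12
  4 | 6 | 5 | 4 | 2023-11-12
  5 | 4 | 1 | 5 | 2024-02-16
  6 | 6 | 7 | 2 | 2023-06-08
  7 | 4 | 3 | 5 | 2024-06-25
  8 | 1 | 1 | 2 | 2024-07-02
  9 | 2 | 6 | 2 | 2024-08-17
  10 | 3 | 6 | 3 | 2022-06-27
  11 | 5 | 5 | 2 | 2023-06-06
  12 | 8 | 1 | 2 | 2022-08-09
SELECT AVG(signup_year) FROM customers

Execution result:
2021.63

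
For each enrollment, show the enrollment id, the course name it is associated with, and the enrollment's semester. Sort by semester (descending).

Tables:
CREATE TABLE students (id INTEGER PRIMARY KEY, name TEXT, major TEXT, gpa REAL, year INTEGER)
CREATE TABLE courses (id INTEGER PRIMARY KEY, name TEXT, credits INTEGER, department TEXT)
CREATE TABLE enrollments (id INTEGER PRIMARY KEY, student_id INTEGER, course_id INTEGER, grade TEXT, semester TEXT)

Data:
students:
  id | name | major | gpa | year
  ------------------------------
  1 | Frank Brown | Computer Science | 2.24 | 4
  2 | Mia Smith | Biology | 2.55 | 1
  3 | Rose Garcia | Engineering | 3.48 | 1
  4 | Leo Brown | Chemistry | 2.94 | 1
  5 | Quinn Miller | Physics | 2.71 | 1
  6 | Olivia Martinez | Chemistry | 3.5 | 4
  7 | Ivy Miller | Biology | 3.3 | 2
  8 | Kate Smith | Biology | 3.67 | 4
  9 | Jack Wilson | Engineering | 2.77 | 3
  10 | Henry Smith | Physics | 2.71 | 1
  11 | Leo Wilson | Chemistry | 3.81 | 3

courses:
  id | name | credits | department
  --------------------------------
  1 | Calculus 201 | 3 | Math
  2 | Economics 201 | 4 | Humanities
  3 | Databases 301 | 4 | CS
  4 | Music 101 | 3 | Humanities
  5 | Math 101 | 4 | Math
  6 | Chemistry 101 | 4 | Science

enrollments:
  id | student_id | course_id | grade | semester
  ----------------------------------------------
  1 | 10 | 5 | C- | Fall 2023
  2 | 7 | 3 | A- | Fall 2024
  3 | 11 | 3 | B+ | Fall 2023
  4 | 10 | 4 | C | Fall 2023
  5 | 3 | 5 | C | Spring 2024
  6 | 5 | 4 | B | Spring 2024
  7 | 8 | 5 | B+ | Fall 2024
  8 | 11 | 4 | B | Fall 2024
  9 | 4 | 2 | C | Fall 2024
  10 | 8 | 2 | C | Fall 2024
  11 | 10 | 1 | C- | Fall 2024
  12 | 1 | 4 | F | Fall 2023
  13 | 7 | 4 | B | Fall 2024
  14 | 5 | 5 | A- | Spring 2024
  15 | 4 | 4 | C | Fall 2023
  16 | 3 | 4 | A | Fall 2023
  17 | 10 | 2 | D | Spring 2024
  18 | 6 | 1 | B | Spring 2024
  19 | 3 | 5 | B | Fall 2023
SELECT c.id, p.name AS course, c.semester FROM enrollments c JOIN courses p ON c.course_id = p.id ORDER BY c.semester DESC

Execution result:
id | course | semester
5 | Math 101 | Spring 2024
6 | Music 101 | Spring 2024
14 | Math 101 | Spring 2024
17 | Economics 201 | Spring 2024
18 | Calculus 201 | Spring 2024
2 | Databases 301 | Fall 2024
7 | Math 101 | Fall 2024
8 | Music 101 | Fall 2024
9 | Economics 201 | Fall 2024
10 | Economics 201 | Fall 2024
11 | Calculus 201 | Fall 2024
13 | Music 101 | Fall 2024
1 | Math 101 | Fall 2023
3 | Databases 301 | Fall 2023
4 | Music 101 | Fall 2023
12 | Music 101 | Fall 2023
15 | Music 101 | Fall 2023
16 | Music 101 | Fall 2023
19 | Math 101 | Fall 2023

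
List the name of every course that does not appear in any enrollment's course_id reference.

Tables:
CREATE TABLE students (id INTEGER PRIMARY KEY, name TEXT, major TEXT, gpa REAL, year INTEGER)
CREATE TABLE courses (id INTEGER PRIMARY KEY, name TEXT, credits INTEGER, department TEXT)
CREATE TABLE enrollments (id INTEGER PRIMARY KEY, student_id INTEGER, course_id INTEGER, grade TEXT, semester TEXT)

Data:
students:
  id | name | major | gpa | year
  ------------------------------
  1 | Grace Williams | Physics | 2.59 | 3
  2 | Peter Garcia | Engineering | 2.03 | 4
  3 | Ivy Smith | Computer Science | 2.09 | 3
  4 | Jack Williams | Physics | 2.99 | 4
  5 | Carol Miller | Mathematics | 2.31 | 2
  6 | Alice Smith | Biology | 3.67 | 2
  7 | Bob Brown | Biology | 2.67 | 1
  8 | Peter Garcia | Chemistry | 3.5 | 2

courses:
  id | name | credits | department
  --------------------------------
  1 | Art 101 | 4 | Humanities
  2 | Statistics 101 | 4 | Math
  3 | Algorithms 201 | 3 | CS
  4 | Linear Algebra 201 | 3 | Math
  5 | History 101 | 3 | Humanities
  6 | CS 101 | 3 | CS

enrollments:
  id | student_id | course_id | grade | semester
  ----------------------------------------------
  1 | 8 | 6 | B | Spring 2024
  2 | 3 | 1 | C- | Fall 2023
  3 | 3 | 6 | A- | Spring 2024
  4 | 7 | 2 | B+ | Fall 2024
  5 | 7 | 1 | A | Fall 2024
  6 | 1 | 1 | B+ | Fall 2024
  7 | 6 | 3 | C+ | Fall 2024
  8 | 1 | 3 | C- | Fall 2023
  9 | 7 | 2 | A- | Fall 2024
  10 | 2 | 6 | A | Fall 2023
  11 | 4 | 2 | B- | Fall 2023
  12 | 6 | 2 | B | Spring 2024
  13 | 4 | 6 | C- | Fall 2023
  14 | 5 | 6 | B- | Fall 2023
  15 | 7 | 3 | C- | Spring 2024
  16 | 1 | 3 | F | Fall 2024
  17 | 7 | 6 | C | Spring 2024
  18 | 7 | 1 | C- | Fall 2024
SELECT p.name FROM courses p LEFT JOIN enrollments c ON c.course_id = p.id WHERE c.id IS NULL

Execution result:
name
Linear Algebra 201
History 101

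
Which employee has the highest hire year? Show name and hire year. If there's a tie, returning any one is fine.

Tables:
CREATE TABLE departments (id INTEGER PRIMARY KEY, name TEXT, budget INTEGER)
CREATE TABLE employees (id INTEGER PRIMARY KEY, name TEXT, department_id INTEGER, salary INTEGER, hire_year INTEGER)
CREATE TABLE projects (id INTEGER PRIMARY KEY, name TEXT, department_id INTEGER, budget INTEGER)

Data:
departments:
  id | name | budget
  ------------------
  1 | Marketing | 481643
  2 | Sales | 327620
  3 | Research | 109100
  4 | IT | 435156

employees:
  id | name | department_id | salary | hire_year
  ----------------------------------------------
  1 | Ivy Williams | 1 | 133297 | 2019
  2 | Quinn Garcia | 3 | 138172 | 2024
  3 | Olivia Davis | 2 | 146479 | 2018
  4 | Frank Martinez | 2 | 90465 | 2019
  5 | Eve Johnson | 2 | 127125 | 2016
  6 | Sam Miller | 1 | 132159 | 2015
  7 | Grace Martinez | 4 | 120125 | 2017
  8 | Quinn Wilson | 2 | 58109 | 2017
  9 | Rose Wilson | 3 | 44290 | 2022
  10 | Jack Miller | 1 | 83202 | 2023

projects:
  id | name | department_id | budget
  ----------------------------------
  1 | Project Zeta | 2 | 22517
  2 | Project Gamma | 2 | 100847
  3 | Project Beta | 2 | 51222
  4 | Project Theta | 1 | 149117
SELECT name, hire_year FROM employees ORDER BY hire_year DESC LIMIT 1

Execution result:
name | hire_year
Quinn Garcia | 2024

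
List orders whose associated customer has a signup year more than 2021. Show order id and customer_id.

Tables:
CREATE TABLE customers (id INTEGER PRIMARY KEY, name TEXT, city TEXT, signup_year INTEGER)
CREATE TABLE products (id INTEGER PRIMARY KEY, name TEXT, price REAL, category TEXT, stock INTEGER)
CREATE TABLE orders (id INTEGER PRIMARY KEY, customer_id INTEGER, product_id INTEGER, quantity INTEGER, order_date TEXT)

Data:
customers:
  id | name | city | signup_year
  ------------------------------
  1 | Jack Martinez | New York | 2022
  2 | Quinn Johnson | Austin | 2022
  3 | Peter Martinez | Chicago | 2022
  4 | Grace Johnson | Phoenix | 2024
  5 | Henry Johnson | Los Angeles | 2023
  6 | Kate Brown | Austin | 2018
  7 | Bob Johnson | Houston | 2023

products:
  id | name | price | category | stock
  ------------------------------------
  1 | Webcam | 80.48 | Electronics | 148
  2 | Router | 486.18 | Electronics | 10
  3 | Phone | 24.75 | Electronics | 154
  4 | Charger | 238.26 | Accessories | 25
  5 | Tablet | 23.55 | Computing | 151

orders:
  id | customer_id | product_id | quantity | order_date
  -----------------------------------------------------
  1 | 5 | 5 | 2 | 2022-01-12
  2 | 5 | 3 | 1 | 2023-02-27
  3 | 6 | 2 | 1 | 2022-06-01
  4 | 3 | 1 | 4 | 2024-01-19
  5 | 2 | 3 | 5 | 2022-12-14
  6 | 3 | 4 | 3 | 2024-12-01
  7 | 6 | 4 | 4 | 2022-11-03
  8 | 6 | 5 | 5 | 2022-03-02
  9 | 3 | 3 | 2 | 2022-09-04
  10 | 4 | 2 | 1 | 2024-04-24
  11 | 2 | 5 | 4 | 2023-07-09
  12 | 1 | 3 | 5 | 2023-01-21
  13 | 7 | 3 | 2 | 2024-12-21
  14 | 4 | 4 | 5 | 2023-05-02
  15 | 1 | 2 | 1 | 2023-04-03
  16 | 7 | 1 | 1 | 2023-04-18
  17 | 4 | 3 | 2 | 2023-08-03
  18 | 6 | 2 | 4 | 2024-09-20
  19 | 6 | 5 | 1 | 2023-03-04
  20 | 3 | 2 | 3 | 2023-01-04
SELECT id, customer_id FROM orders WHERE customer_id IN (SELECT id FROM customers WHERE signup_year > 2021)

Execution result:
id | customer_id
1 | 5
2 | 5
4 | 3
5 | 2
6 | 3
9 | 3
10 | 4
11 | 2
12 | 1
13 | 7
14 | 4
15 | 1
16 | 7
17 | 4
20 | 3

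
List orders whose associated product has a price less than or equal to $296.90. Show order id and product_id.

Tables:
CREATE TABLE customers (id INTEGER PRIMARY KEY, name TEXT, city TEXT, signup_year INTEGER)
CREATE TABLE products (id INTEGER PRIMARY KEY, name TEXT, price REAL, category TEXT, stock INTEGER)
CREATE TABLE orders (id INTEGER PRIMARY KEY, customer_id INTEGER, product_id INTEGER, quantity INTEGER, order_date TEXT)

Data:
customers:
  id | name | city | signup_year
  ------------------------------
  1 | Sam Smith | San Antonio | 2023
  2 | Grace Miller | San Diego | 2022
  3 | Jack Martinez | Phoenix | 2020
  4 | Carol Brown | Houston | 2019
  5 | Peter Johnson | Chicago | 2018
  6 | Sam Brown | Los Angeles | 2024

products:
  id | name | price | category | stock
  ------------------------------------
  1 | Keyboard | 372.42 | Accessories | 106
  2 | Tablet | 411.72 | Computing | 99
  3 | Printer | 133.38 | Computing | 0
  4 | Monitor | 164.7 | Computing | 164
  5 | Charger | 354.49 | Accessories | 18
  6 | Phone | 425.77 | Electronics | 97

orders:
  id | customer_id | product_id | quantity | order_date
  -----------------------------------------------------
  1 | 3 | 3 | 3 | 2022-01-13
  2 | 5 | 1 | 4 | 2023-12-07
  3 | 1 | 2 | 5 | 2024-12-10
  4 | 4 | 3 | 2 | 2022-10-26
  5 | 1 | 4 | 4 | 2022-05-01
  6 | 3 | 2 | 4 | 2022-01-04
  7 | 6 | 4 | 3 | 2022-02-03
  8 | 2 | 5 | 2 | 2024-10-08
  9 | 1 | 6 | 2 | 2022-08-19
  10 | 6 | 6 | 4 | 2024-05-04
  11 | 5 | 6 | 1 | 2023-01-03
SELECT id, product_id FROM orders WHERE product_id IN (SELECT id FROM products WHERE price <= 296.9)

Execution result:
id | product_id
1 | 3
4 | 3
5 | 4
7 | 4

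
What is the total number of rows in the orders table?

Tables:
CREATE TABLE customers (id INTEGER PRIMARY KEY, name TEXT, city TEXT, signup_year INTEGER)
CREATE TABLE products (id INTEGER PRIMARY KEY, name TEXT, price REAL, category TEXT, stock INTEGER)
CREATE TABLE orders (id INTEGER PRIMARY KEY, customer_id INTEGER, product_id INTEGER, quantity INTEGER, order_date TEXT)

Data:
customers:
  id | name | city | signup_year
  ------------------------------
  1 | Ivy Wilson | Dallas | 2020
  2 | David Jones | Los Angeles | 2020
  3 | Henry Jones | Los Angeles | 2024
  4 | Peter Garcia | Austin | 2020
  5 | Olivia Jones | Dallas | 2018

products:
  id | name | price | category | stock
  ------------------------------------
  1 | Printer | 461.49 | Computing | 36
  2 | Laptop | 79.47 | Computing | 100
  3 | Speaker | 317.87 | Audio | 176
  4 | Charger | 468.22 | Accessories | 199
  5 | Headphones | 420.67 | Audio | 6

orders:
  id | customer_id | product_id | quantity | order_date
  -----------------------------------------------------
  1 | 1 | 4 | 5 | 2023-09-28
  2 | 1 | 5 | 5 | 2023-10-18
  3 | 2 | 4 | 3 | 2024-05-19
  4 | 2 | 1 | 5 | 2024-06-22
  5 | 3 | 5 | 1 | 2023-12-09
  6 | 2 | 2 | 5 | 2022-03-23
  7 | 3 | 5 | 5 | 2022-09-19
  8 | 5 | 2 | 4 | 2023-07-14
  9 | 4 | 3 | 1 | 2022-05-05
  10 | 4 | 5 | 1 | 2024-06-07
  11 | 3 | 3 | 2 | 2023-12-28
SELECT COUNT(*) FROM orders

Execution result:
11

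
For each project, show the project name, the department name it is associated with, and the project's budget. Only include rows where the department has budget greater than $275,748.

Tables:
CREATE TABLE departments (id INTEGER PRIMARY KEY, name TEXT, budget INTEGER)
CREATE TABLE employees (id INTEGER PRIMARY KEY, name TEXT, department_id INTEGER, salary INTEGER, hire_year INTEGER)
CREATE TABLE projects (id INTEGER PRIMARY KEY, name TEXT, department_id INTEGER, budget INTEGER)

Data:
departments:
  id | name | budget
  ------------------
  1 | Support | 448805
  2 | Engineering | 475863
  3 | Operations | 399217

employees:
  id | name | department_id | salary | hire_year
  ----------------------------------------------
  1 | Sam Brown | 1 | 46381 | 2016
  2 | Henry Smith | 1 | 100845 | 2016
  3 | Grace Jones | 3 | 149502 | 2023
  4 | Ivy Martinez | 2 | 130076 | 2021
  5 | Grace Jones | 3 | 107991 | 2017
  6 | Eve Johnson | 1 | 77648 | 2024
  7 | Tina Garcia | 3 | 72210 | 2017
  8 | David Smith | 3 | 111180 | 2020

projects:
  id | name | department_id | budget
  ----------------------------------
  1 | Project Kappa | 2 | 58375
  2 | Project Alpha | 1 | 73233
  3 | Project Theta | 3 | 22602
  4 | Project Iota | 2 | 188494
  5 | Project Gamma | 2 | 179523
SELECT c.name, p.name AS department, c.budget FROM projects c JOIN departments p ON c.department_id = p.id WHERE p.budget > 275748

Execution result:
name | department | budget
Project Kappa | Engineering | 58375
Project Alpha | Support | 73233
Project Theta | Operations | 22602
Project Iota | Engineering | 188494
Project Gamma | Engineering | 179523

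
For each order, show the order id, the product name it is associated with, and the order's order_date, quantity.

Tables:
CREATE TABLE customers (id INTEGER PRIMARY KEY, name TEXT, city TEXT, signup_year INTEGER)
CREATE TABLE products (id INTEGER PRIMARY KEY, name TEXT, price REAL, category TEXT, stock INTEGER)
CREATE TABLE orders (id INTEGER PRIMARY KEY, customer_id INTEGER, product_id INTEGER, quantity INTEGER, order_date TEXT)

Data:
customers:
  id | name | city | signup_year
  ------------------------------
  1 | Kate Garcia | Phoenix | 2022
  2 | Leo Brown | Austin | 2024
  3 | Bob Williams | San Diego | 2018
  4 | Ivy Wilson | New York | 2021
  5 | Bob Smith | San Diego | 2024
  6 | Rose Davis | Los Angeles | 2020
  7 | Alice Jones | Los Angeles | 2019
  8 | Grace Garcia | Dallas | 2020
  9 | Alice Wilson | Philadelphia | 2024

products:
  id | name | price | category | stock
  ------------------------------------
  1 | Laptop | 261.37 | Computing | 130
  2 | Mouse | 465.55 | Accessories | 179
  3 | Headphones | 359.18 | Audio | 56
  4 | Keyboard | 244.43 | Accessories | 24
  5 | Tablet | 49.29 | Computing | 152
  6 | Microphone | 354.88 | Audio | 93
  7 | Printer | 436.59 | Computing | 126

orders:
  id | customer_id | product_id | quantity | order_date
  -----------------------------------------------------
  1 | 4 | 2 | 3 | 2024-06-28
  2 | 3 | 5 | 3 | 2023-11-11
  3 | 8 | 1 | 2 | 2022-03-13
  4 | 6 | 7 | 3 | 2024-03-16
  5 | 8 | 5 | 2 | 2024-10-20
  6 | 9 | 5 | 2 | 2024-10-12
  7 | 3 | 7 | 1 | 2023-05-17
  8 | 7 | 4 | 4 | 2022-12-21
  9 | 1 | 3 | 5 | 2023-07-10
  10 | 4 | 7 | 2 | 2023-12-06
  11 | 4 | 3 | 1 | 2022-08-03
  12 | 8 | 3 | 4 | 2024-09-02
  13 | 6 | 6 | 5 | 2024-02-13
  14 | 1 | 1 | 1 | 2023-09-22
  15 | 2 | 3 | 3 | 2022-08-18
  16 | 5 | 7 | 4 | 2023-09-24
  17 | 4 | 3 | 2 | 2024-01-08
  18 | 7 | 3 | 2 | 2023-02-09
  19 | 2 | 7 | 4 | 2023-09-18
SELECT c.id, p.name AS product, c.order_date, c.quantity FROM orders c JOIN products p ON c.product_id = p.id

Execution result:
id | product | order_date | quantity
1 | Mouse | 2024-06-28 | 3
2 | Tablet | 2023-11-11 | 3
3 | Laptop | 2022-03-13 | 2
4 | Printer | 2024-03-16 | 3
5 | Tablet | 2024-10-20 | 2
6 | Tablet | 2024-10-12 | 2
7 | Printer | 2023-05-17 | 1
8 | Keyboard | 2022-12-21 | 4
9 | Headphones | 2023-07-10 | 5
10 | Printer | 2023-12-06 | 2
11 | Headphones | 2022-08-03 | 1
12 | Headphones | 2024-09-02 | 4
13 | Microphone | 2024-02-13 | 5
14 | Laptop | 2023-09-22 | 1
15 | Headphones | 2022-08-18 | 3
16 | Printer | 2023-09-24 | 4
17 | Headphones | 2024-01-08 | 2
18 | Headphones | 2023-02-09 | 2
19 | Printer | 2023-09-18 | 4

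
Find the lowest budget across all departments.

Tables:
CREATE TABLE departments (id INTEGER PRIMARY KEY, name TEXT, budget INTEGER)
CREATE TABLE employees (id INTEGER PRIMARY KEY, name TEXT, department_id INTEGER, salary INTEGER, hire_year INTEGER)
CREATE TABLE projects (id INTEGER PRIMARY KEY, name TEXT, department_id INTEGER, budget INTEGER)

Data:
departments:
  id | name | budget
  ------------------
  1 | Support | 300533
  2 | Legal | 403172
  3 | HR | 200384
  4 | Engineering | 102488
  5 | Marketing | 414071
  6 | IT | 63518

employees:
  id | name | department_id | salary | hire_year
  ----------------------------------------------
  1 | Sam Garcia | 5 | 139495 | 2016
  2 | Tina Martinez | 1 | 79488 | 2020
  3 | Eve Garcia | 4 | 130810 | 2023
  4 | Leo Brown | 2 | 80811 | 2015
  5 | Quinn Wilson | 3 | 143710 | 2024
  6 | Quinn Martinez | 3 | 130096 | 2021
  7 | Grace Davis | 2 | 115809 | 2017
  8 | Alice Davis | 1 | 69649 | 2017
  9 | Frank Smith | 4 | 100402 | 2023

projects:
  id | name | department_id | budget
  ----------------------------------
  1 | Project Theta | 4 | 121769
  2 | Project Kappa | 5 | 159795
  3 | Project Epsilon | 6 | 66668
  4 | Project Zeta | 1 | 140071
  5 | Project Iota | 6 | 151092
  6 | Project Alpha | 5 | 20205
SELECT MIN(budget) FROM departments

Execution result:
63518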